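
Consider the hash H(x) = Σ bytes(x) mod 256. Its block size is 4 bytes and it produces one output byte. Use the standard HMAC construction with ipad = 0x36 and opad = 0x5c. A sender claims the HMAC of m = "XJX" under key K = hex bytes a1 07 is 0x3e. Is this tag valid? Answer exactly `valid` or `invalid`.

valid

Key hex bytes a1 07 is 2 bytes ≤ B = 4; zero-pad to 4 bytes: K' = a1 07 00 00.
K' ⊕ ipad = 97 31 36 36; K' ⊕ opad = fd 5b 5c 5c.
Inner hash: sum = 151+49+54+54+88+74+88 = 558; mod 256 = 46 → 2e.
Outer hash (recomputed tag): sum = 253+91+92+92+46 = 574; mod 256 = 62 → 3e.
Recomputed tag = 3e; claimed = 3e → match.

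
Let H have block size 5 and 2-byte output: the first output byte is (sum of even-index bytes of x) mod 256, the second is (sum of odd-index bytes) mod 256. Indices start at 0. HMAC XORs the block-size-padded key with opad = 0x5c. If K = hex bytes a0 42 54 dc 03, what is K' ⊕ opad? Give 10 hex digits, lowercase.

fc1e08805f

Key hex bytes a0 42 54 dc 03 is exactly B = 5 bytes: K' = a0 42 54 dc 03.
XOR each byte with 0x5c: a0⊕5c=fc, 42⊕5c=1e, 54⊕5c=08, dc⊕5c=80, 03⊕5c=5f.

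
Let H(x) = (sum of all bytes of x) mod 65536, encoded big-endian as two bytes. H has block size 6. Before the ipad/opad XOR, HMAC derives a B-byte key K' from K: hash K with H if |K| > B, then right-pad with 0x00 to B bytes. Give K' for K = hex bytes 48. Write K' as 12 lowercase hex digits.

Key hex bytes 48 is 1 byte ≤ B = 6; zero-pad to 6 bytes: K' = 48 00 00 00 00 00.

480000000000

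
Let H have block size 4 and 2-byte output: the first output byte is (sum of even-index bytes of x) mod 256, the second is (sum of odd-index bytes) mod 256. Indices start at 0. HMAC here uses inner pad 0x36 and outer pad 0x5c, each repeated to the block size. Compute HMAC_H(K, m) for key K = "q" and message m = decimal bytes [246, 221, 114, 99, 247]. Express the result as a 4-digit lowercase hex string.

Key "q" = 71 is 1 byte ≤ B = 4; zero-pad to 4 bytes: K' = 71 00 00 00.
K' ⊕ ipad = 47 36 36 36.  K' ⊕ opad = 2d 5c 5c 5c.
Inner input = (K'⊕ipad) ∥ m = 47 36 36 36 ∥ f6 dd 72 63 f7.
Inner hash: even-index sum = 732 mod 256 = 220; odd-index sum = 428 mod 256 = 172 → dc ac.
Outer input = (K'⊕opad) ∥ inner = 2d 5c 5c 5c ∥ dc ac.
Outer hash (tag): even-index sum = 357 mod 256 = 101; odd-index sum = 356 mod 256 = 100 → 65 64.

6564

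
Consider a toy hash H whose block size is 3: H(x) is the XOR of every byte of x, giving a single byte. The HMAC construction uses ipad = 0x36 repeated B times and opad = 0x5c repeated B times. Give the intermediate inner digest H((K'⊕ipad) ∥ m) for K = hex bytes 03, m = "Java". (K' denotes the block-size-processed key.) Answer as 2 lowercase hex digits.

09

Key hex bytes 03 is 1 byte ≤ B = 3; zero-pad to 3 bytes: K' = 03 00 00.
K' ⊕ ipad = 35 36 36.
Inner input = 35 36 36 ∥ 4a 61 76 61.
Inner hash: XOR 35⊕36⊕36⊕4a⊕61⊕76⊕61 = 09.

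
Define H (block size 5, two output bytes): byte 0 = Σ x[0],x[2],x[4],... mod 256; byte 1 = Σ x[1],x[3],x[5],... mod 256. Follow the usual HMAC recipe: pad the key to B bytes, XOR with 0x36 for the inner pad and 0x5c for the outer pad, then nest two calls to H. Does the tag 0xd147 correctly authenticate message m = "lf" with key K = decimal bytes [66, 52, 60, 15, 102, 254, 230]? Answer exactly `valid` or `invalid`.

Key decimal bytes [66, 52, 60, 15, 102, 254, 230] = 42 34 3c 0f 66 fe e6 is 7 bytes > B = 5, so hash it first: H(key) = ca 41, then zero-pad to 5 bytes: K' = ca 41 00 00 00.
K' ⊕ ipad = fc 77 36 36 36; K' ⊕ opad = 96 1d 5c 5c 5c.
Inner hash: even-index sum = 462 mod 256 = 206; odd-index sum = 281 mod 256 = 25 → ce 19.
Outer hash (recomputed tag): even-index sum = 359 mod 256 = 103; odd-index sum = 327 mod 256 = 71 → 67 47.
Recomputed tag = 6747; claimed = d147 → mismatch.

invalid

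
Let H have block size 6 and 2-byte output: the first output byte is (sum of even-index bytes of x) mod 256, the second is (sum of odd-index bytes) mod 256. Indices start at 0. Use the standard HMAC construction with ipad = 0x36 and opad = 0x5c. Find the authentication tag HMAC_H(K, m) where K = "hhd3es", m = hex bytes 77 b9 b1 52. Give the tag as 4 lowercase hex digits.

d085

Key "hhd3es" = 68 68 64 33 65 73 is exactly B = 6 bytes: K' = 68 68 64 33 65 73.
K' ⊕ ipad = 5e 5e 52 05 53 45.  K' ⊕ opad = 34 34 38 6f 39 2f.
Inner input = (K'⊕ipad) ∥ m = 5e 5e 52 05 53 45 ∥ 77 b9 b1 52.
Inner hash: even-index sum = 555 mod 256 = 43; odd-index sum = 435 mod 256 = 179 → 2b b3.
Outer input = (K'⊕opad) ∥ inner = 34 34 38 6f 39 2f ∥ 2b b3.
Outer hash (tag): even-index sum = 208 mod 256 = 208; odd-index sum = 389 mod 256 = 133 → d0 85.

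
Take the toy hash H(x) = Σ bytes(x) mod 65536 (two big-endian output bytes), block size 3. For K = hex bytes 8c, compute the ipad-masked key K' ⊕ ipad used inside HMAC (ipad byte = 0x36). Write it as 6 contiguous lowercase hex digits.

ba3636

Key hex bytes 8c is 1 byte ≤ B = 3; zero-pad to 3 bytes: K' = 8c 00 00.
XOR each byte with 0x36: 8c⊕36=ba, 00⊕36=36, 00⊕36=36.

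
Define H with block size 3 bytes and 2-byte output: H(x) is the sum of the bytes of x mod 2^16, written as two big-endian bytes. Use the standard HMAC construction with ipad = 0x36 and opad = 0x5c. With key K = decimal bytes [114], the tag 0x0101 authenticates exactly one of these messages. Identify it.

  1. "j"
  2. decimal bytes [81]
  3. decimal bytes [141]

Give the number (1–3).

1

Key decimal bytes [114] = 72 is 1 byte ≤ B = 3; zero-pad to 3 bytes: K' = 72 00 00.
K' ⊕ ipad = 44 36 36; K' ⊕ opad = 2e 5c 5c.
m1: inner = H(44 36 36 6a) = 01 1a; tag = H(2e 5c 5c 01 1a) = 0101 ← matches
m2: inner = H(44 36 36 51) = 01 01; tag = H(2e 5c 5c 01 01) = 00e8
m3: inner = H(44 36 36 8d) = 01 3d; tag = H(2e 5c 5c 01 3d) = 0124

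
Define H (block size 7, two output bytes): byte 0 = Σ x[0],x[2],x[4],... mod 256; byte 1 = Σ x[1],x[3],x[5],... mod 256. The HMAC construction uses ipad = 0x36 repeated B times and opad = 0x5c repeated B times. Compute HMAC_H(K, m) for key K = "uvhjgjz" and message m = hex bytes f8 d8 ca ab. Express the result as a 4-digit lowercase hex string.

7857

Key "uvhjgjz" = 75 76 68 6a 67 6a 7a is exactly B = 7 bytes: K' = 75 76 68 6a 67 6a 7a.
K' ⊕ ipad = 43 40 5e 5c 51 5c 4c.  K' ⊕ opad = 29 2a 34 36 3b 36 26.
Inner input = (K'⊕ipad) ∥ m = 43 40 5e 5c 51 5c 4c ∥ f8 d8 ca ab.
Inner hash: even-index sum = 705 mod 256 = 193; odd-index sum = 698 mod 256 = 186 → c1 ba.
Outer input = (K'⊕opad) ∥ inner = 29 2a 34 36 3b 36 26 ∥ c1 ba.
Outer hash (tag): even-index sum = 376 mod 256 = 120; odd-index sum = 343 mod 256 = 87 → 78 57.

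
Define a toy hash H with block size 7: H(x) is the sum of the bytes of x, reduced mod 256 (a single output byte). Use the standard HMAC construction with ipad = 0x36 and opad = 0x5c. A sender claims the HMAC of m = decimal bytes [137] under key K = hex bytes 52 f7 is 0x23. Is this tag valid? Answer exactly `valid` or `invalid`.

Key hex bytes 52 f7 is 2 bytes ≤ B = 7; zero-pad to 7 bytes: K' = 52 f7 00 00 00 00 00.
K' ⊕ ipad = 64 c1 36 36 36 36 36; K' ⊕ opad = 0e ab 5c 5c 5c 5c 5c.
Inner hash: sum = 100+193+54+54+54+54+54+137 = 700; mod 256 = 188 → bc.
Outer hash (recomputed tag): sum = 14+171+92+92+92+92+92+188 = 833; mod 256 = 65 → 41.
Recomputed tag = 41; claimed = 23 → mismatch.

invalid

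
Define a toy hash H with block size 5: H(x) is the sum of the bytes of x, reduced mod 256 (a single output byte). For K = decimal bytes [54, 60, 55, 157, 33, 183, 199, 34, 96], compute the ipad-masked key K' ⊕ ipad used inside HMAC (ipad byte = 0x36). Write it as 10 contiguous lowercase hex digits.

Key decimal bytes [54, 60, 55, 157, 33, 183, 199, 34, 96] = 36 3c 37 9d 21 b7 c7 22 60 is 9 bytes > B = 5, so hash it first: H(key) = 67, then zero-pad to 5 bytes: K' = 67 00 00 00 00.
XOR each byte with 0x36: 67⊕36=51, 00⊕36=36, 00⊕36=36, 00⊕36=36, 00⊕36=36.

5136363636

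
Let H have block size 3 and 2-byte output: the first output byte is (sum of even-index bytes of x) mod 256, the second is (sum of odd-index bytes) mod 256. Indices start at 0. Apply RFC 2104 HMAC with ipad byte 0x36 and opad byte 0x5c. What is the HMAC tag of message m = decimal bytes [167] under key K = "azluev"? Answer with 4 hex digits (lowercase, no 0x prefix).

c473

Key "azluev" = 61 7a 6c 75 65 76 is 6 bytes > B = 3, so hash it first: H(key) = 32 65, then zero-pad to 3 bytes: K' = 32 65 00.
K' ⊕ ipad = 04 53 36.  K' ⊕ opad = 6e 39 5c.
Inner input = (K'⊕ipad) ∥ m = 04 53 36 ∥ a7.
Inner hash: even-index sum = 58 mod 256 = 58; odd-index sum = 250 mod 256 = 250 → 3a fa.
Outer input = (K'⊕opad) ∥ inner = 6e 39 5c ∥ 3a fa.
Outer hash (tag): even-index sum = 452 mod 256 = 196; odd-index sum = 115 mod 256 = 115 → c4 73.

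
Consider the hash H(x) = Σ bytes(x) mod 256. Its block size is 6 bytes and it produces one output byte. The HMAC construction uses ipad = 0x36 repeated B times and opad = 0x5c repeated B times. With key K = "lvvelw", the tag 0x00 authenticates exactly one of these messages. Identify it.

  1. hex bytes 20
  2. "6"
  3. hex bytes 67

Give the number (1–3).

Key "lvvelw" = 6c 76 76 65 6c 77 is exactly B = 6 bytes: K' = 6c 76 76 65 6c 77.
K' ⊕ ipad = 5a 40 40 53 5a 41; K' ⊕ opad = 30 2a 2a 39 30 2b.
m1: inner = H(5a 40 40 53 5a 41 20) = e8; tag = H(30 2a 2a 39 30 2b e8) = 00 ← matches
m2: inner = H(5a 40 40 53 5a 41 36) = fe; tag = H(30 2a 2a 39 30 2b fe) = 16
m3: inner = H(5a 40 40 53 5a 41 67) = 2f; tag = H(30 2a 2a 39 30 2b 2f) = 47

1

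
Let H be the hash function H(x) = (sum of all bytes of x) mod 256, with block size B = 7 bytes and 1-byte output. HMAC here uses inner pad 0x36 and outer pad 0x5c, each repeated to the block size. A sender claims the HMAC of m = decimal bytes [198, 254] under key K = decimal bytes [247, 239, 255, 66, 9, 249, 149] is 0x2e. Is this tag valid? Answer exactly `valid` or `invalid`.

valid

Key decimal bytes [247, 239, 255, 66, 9, 249, 149] = f7 ef ff 42 09 f9 95 is exactly B = 7 bytes: K' = f7 ef ff 42 09 f9 95.
K' ⊕ ipad = c1 d9 c9 74 3f cf a3; K' ⊕ opad = ab b3 a3 1e 55 a5 c9.
Inner hash: sum = 193+217+201+116+63+207+163+198+254 = 1612; mod 256 = 76 → 4c.
Outer hash (recomputed tag): sum = 171+179+163+30+85+165+201+76 = 1070; mod 256 = 46 → 2e.
Recomputed tag = 2e; claimed = 2e → match.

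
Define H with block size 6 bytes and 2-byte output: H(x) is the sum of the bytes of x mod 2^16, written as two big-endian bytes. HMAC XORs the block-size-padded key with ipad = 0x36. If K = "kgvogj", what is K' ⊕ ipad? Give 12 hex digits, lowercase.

Key "kgvogj" = 6b 67 76 6f 67 6a is exactly B = 6 bytes: K' = 6b 67 76 6f 67 6a.
XOR each byte with 0x36: 6b⊕36=5d, 67⊕36=51, 76⊕36=40, 6f⊕36=59, 67⊕36=51, 6a⊕36=5c.

5d514059515c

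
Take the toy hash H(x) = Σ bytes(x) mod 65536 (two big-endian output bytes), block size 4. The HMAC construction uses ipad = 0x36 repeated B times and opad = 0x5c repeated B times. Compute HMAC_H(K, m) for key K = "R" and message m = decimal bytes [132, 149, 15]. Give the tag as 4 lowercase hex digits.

0152

Key "R" = 52 is 1 byte ≤ B = 4; zero-pad to 4 bytes: K' = 52 00 00 00.
K' ⊕ ipad = 64 36 36 36.  K' ⊕ opad = 0e 5c 5c 5c.
Inner input = (K'⊕ipad) ∥ m = 64 36 36 36 ∥ 84 95 0f.
Inner hash: sum = 100+54+54+54+132+149+15 = 558 → 02 2e.
Outer input = (K'⊕opad) ∥ inner = 0e 5c 5c 5c ∥ 02 2e.
Outer hash (tag): sum = 14+92+92+92+2+46 = 338 → 01 52.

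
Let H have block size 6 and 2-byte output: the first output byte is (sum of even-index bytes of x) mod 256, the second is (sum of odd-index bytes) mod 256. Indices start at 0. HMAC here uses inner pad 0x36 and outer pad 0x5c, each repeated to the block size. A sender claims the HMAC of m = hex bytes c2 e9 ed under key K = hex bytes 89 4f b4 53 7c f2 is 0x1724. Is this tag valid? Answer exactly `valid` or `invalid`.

invalid

Key hex bytes 89 4f b4 53 7c f2 is exactly B = 6 bytes: K' = 89 4f b4 53 7c f2.
K' ⊕ ipad = bf 79 82 65 4a c4; K' ⊕ opad = d5 13 e8 0f 20 ae.
Inner hash: even-index sum = 826 mod 256 = 58; odd-index sum = 651 mod 256 = 139 → 3a 8b.
Outer hash (recomputed tag): even-index sum = 535 mod 256 = 23; odd-index sum = 347 mod 256 = 91 → 17 5b.
Recomputed tag = 175b; claimed = 1724 → mismatch.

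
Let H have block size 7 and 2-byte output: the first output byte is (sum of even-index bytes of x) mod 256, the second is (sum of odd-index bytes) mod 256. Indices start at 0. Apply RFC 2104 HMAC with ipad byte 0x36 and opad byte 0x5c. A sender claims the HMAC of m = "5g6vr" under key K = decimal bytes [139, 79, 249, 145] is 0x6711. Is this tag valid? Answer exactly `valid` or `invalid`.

valid

Key decimal bytes [139, 79, 249, 145] = 8b 4f f9 91 is 4 bytes ≤ B = 7; zero-pad to 7 bytes: K' = 8b 4f f9 91 00 00 00.
K' ⊕ ipad = bd 79 cf a7 36 36 36; K' ⊕ opad = d7 13 a5 cd 5c 5c 5c.
Inner hash: even-index sum = 725 mod 256 = 213; odd-index sum = 563 mod 256 = 51 → d5 33.
Outer hash (recomputed tag): even-index sum = 615 mod 256 = 103; odd-index sum = 529 mod 256 = 17 → 67 11.
Recomputed tag = 6711; claimed = 6711 → match.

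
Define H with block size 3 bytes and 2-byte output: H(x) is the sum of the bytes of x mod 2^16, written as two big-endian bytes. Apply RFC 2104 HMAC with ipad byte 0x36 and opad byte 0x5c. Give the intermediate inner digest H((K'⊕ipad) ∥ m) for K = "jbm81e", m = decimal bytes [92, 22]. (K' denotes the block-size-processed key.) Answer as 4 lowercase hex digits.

010d

Key "jbm81e" = 6a 62 6d 38 31 65 is 6 bytes > B = 3, so hash it first: H(key) = 02 07, then zero-pad to 3 bytes: K' = 02 07 00.
K' ⊕ ipad = 34 31 36.
Inner input = 34 31 36 ∥ 5c 16.
Inner hash: sum = 52+49+54+92+22 = 269 → 01 0d.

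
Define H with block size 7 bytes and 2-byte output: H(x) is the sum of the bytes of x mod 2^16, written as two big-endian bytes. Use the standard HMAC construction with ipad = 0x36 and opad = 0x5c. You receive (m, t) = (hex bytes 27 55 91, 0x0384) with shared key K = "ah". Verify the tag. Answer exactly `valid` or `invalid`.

Key "ah" = 61 68 is 2 bytes ≤ B = 7; zero-pad to 7 bytes: K' = 61 68 00 00 00 00 00.
K' ⊕ ipad = 57 5e 36 36 36 36 36; K' ⊕ opad = 3d 34 5c 5c 5c 5c 5c.
Inner hash: sum = 87+94+54+54+54+54+54+39+85+145 = 720 → 02 d0.
Outer hash (recomputed tag): sum = 61+52+92+92+92+92+92+2+208 = 783 → 03 0f.
Recomputed tag = 030f; claimed = 0384 → mismatch.

invalid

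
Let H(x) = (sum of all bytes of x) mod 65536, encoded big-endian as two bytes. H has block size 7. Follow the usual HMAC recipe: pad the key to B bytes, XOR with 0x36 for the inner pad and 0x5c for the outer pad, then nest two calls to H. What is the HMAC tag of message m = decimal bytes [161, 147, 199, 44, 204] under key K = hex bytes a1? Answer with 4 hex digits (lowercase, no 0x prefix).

03f7

Key hex bytes a1 is 1 byte ≤ B = 7; zero-pad to 7 bytes: K' = a1 00 00 00 00 00 00.
K' ⊕ ipad = 97 36 36 36 36 36 36.  K' ⊕ opad = fd 5c 5c 5c 5c 5c 5c.
Inner input = (K'⊕ipad) ∥ m = 97 36 36 36 36 36 36 ∥ a1 93 c7 2c cc.
Inner hash: sum = 151+54+54+54+54+54+54+161+147+199+44+204 = 1230 → 04 ce.
Outer input = (K'⊕opad) ∥ inner = fd 5c 5c 5c 5c 5c 5c ∥ 04 ce.
Outer hash (tag): sum = 253+92+92+92+92+92+92+4+206 = 1015 → 03 f7.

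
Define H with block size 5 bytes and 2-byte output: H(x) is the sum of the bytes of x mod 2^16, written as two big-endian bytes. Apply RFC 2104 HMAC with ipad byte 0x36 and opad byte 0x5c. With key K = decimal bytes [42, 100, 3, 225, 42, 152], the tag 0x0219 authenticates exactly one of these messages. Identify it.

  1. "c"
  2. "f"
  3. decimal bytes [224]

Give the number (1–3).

Key decimal bytes [42, 100, 3, 225, 42, 152] = 2a 64 03 e1 2a 98 is 6 bytes > B = 5, so hash it first: H(key) = 02 34, then zero-pad to 5 bytes: K' = 02 34 00 00 00.
K' ⊕ ipad = 34 02 36 36 36; K' ⊕ opad = 5e 68 5c 5c 5c.
m1: inner = H(34 02 36 36 36 63) = 01 3b; tag = H(5e 68 5c 5c 5c 01 3b) = 0216
m2: inner = H(34 02 36 36 36 66) = 01 3e; tag = H(5e 68 5c 5c 5c 01 3e) = 0219 ← matches
m3: inner = H(34 02 36 36 36 e0) = 01 b8; tag = H(5e 68 5c 5c 5c 01 b8) = 0293

2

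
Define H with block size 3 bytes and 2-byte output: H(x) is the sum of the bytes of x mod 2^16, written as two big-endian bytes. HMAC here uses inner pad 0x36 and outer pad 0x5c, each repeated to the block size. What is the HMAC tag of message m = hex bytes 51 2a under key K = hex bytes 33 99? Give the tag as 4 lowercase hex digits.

01f6

Key hex bytes 33 99 is 2 bytes ≤ B = 3; zero-pad to 3 bytes: K' = 33 99 00.
K' ⊕ ipad = 05 af 36.  K' ⊕ opad = 6f c5 5c.
Inner input = (K'⊕ipad) ∥ m = 05 af 36 ∥ 51 2a.
Inner hash: sum = 5+175+54+81+42 = 357 → 01 65.
Outer input = (K'⊕opad) ∥ inner = 6f c5 5c ∥ 01 65.
Outer hash (tag): sum = 111+197+92+1+101 = 502 → 01 f6.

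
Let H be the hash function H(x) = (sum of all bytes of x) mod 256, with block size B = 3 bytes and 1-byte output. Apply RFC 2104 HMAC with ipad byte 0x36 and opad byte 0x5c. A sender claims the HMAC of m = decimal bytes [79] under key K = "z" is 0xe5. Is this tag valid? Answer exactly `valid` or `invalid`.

valid

Key "z" = 7a is 1 byte ≤ B = 3; zero-pad to 3 bytes: K' = 7a 00 00.
K' ⊕ ipad = 4c 36 36; K' ⊕ opad = 26 5c 5c.
Inner hash: sum = 76+54+54+79 = 263; mod 256 = 7 → 07.
Outer hash (recomputed tag): sum = 38+92+92+7 = 229 → e5.
Recomputed tag = e5; claimed = e5 → match.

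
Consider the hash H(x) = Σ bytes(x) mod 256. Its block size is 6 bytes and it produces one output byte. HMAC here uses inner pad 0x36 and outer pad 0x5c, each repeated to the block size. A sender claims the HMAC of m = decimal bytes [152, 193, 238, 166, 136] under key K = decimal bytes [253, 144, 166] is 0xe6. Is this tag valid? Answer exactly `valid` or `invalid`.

Key decimal bytes [253, 144, 166] = fd 90 a6 is 3 bytes ≤ B = 6; zero-pad to 6 bytes: K' = fd 90 a6 00 00 00.
K' ⊕ ipad = cb a6 90 36 36 36; K' ⊕ opad = a1 cc fa 5c 5c 5c.
Inner hash: sum = 203+166+144+54+54+54+152+193+238+166+136 = 1560; mod 256 = 24 → 18.
Outer hash (recomputed tag): sum = 161+204+250+92+92+92+24 = 915; mod 256 = 147 → 93.
Recomputed tag = 93; claimed = e6 → mismatch.

invalid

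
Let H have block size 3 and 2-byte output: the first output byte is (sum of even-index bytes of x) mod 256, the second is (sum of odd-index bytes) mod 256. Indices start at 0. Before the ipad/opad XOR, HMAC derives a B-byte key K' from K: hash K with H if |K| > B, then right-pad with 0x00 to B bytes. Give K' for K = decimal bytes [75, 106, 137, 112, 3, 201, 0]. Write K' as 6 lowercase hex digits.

d7a300

|K| = 7 > B = 3, so first hash the key.
H(K): even-index sum = 215 mod 256 = 215; odd-index sum = 419 mod 256 = 163 → d7 a3.
Zero-pad H(K) = d7 a3 to 3 bytes: K' = d7 a3 00.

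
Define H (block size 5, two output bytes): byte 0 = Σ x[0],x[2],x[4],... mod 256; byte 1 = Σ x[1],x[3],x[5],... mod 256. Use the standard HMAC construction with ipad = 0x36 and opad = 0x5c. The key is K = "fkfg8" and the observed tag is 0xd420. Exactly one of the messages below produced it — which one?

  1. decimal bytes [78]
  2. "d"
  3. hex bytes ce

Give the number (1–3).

1

Key "fkfg8" = 66 6b 66 67 38 is exactly B = 5 bytes: K' = 66 6b 66 67 38.
K' ⊕ ipad = 50 5d 50 51 0e; K' ⊕ opad = 3a 37 3a 3b 64.
m1: inner = H(50 5d 50 51 0e 4e) = ae fc; tag = H(3a 37 3a 3b 64 ae fc) = d420 ← matches
m2: inner = H(50 5d 50 51 0e 64) = ae 12; tag = H(3a 37 3a 3b 64 ae 12) = ea20
m3: inner = H(50 5d 50 51 0e ce) = ae 7c; tag = H(3a 37 3a 3b 64 ae 7c) = 5420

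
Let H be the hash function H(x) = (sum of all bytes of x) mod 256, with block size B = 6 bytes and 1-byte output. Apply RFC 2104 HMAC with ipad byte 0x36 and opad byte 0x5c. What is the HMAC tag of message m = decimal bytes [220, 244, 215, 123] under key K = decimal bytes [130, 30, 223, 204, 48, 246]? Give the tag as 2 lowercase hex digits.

Key decimal bytes [130, 30, 223, 204, 48, 246] = 82 1e df cc 30 f6 is exactly B = 6 bytes: K' = 82 1e df cc 30 f6.
K' ⊕ ipad = b4 28 e9 fa 06 c0.  K' ⊕ opad = de 42 83 90 6c aa.
Inner input = (K'⊕ipad) ∥ m = b4 28 e9 fa 06 c0 ∥ dc f4 d7 7b.
Inner hash: sum = 180+40+233+250+6+192+220+244+215+123 = 1703; mod 256 = 167 → a7.
Outer input = (K'⊕opad) ∥ inner = de 42 83 90 6c aa ∥ a7.
Outer hash (tag): sum = 222+66+131+144+108+170+167 = 1008; mod 256 = 240 → f0.

f0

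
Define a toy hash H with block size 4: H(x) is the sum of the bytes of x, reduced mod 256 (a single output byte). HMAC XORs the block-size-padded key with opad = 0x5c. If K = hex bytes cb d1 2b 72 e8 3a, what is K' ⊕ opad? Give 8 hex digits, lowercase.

075c5c5c

Key hex bytes cb d1 2b 72 e8 3a is 6 bytes > B = 4, so hash it first: H(key) = 5b, then zero-pad to 4 bytes: K' = 5b 00 00 00.
XOR each byte with 0x5c: 5b⊕5c=07, 00⊕5c=5c, 00⊕5c=5c, 00⊕5c=5c.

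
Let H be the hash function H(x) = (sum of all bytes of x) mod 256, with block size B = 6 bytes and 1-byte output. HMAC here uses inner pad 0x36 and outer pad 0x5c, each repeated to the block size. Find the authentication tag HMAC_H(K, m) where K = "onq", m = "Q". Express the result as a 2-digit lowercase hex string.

91

Key "onq" = 6f 6e 71 is 3 bytes ≤ B = 6; zero-pad to 6 bytes: K' = 6f 6e 71 00 00 00.
K' ⊕ ipad = 59 58 47 36 36 36.  K' ⊕ opad = 33 32 2d 5c 5c 5c.
Inner input = (K'⊕ipad) ∥ m = 59 58 47 36 36 36 ∥ 51.
Inner hash: sum = 89+88+71+54+54+54+81 = 491; mod 256 = 235 → eb.
Outer input = (K'⊕opad) ∥ inner = 33 32 2d 5c 5c 5c ∥ eb.
Outer hash (tag): sum = 51+50+45+92+92+92+235 = 657; mod 256 = 145 → 91.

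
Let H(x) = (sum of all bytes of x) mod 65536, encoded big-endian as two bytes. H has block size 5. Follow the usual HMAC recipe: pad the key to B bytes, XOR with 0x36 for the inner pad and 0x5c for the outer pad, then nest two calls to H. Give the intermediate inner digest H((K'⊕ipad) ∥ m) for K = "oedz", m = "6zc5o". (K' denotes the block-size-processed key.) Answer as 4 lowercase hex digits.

Key "oedz" = 6f 65 64 7a is 4 bytes ≤ B = 5; zero-pad to 5 bytes: K' = 6f 65 64 7a 00.
K' ⊕ ipad = 59 53 52 4c 36.
Inner input = 59 53 52 4c 36 ∥ 36 7a 63 35 6f.
Inner hash: sum = 89+83+82+76+54+54+122+99+53+111 = 823 → 03 37.

0337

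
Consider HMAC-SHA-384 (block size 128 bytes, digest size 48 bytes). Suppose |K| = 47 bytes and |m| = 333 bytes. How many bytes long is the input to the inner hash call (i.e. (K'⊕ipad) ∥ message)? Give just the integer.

Key is 47 ≤ 128 bytes, zero-padded: |K'| = 128.
Inner input = (K'⊕ipad) ∥ m → 128 + 333 = 461 bytes.

461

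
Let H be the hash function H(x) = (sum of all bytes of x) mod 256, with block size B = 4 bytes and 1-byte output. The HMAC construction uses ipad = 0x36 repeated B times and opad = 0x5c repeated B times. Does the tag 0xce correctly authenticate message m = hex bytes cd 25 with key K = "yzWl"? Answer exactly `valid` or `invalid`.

valid

Key "yzWl" = 79 7a 57 6c is exactly B = 4 bytes: K' = 79 7a 57 6c.
K' ⊕ ipad = 4f 4c 61 5a; K' ⊕ opad = 25 26 0b 30.
Inner hash: sum = 79+76+97+90+205+37 = 584; mod 256 = 72 → 48.
Outer hash (recomputed tag): sum = 37+38+11+48+72 = 206 → ce.
Recomputed tag = ce; claimed = ce → match.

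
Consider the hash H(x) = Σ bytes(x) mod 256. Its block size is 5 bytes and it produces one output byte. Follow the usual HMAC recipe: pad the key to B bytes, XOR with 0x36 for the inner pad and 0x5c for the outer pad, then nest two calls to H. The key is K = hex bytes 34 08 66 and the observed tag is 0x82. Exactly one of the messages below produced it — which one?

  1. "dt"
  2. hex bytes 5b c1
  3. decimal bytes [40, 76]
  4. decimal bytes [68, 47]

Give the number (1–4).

Key hex bytes 34 08 66 is 3 bytes ≤ B = 5; zero-pad to 5 bytes: K' = 34 08 66 00 00.
K' ⊕ ipad = 02 3e 50 36 36; K' ⊕ opad = 68 54 3a 5c 5c.
m1: inner = H(02 3e 50 36 36 64 74) = d4; tag = H(68 54 3a 5c 5c d4) = 82 ← matches
m2: inner = H(02 3e 50 36 36 5b c1) = 18; tag = H(68 54 3a 5c 5c 18) = c6
m3: inner = H(02 3e 50 36 36 28 4c) = 70; tag = H(68 54 3a 5c 5c 70) = 1e
m4: inner = H(02 3e 50 36 36 44 2f) = 6f; tag = H(68 54 3a 5c 5c 6f) = 1d

1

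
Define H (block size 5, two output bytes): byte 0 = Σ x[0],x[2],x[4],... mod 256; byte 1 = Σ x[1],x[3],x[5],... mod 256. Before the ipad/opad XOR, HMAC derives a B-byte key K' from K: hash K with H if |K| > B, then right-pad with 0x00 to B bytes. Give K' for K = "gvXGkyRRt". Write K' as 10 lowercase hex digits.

|K| = 9 > B = 5, so first hash the key.
H(K): even-index sum = 496 mod 256 = 240; odd-index sum = 392 mod 256 = 136 → f0 88.
Zero-pad H(K) = f0 88 to 5 bytes: K' = f0 88 00 00 00.

f088000000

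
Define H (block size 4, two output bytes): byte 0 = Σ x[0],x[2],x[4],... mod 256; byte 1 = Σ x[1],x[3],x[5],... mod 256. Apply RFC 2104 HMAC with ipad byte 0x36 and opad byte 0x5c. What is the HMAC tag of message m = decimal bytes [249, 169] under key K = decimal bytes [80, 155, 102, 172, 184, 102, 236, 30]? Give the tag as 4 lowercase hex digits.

fdcf

Key decimal bytes [80, 155, 102, 172, 184, 102, 236, 30] = 50 9b 66 ac b8 66 ec 1e is 8 bytes > B = 4, so hash it first: H(key) = 5a cb, then zero-pad to 4 bytes: K' = 5a cb 00 00.
K' ⊕ ipad = 6c fd 36 36.  K' ⊕ opad = 06 97 5c 5c.
Inner input = (K'⊕ipad) ∥ m = 6c fd 36 36 ∥ f9 a9.
Inner hash: even-index sum = 411 mod 256 = 155; odd-index sum = 476 mod 256 = 220 → 9b dc.
Outer input = (K'⊕opad) ∥ inner = 06 97 5c 5c ∥ 9b dc.
Outer hash (tag): even-index sum = 253 mod 256 = 253; odd-index sum = 463 mod 256 = 207 → fd cf.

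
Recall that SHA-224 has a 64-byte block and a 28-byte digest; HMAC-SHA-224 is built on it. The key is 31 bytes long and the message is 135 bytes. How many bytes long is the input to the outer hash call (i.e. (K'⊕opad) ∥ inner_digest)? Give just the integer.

Key is 31 ≤ 64 bytes, zero-padded: |K'| = 64.
Outer input = (K'⊕opad) ∥ H(inner) → 64 + 28 = 92 bytes.

92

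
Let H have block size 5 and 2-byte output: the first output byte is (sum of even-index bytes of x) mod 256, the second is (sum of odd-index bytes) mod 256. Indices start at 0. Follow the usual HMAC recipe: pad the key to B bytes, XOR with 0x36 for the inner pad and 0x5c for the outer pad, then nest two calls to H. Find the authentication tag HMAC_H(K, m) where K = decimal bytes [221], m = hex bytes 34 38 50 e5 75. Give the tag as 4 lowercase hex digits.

9e2c

Key decimal bytes [221] = dd is 1 byte ≤ B = 5; zero-pad to 5 bytes: K' = dd 00 00 00 00.
K' ⊕ ipad = eb 36 36 36 36.  K' ⊕ opad = 81 5c 5c 5c 5c.
Inner input = (K'⊕ipad) ∥ m = eb 36 36 36 36 ∥ 34 38 50 e5 75.
Inner hash: even-index sum = 628 mod 256 = 116; odd-index sum = 357 mod 256 = 101 → 74 65.
Outer input = (K'⊕opad) ∥ inner = 81 5c 5c 5c 5c ∥ 74 65.
Outer hash (tag): even-index sum = 414 mod 256 = 158; odd-index sum = 300 mod 256 = 44 → 9e 2c.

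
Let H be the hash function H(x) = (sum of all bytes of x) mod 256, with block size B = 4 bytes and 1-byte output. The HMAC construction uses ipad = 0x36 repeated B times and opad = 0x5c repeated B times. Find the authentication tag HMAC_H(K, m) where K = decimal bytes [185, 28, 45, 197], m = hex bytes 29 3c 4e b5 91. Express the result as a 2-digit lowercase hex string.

ef

Key decimal bytes [185, 28, 45, 197] = b9 1c 2d c5 is exactly B = 4 bytes: K' = b9 1c 2d c5.
K' ⊕ ipad = 8f 2a 1b f3.  K' ⊕ opad = e5 40 71 99.
Inner input = (K'⊕ipad) ∥ m = 8f 2a 1b f3 ∥ 29 3c 4e b5 91.
Inner hash: sum = 143+42+27+243+41+60+78+181+145 = 960; mod 256 = 192 → c0.
Outer input = (K'⊕opad) ∥ inner = e5 40 71 99 ∥ c0.
Outer hash (tag): sum = 229+64+113+153+192 = 751; mod 256 = 239 → ef.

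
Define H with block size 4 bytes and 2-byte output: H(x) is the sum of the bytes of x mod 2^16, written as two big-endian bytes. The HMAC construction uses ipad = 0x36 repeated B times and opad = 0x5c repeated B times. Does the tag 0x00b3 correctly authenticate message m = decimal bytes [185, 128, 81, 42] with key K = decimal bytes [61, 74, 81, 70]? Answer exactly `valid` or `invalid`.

valid

Key decimal bytes [61, 74, 81, 70] = 3d 4a 51 46 is exactly B = 4 bytes: K' = 3d 4a 51 46.
K' ⊕ ipad = 0b 7c 67 70; K' ⊕ opad = 61 16 0d 1a.
Inner hash: sum = 11+124+103+112+185+128+81+42 = 786 → 03 12.
Outer hash (recomputed tag): sum = 97+22+13+26+3+18 = 179 → 00 b3.
Recomputed tag = 00b3; claimed = 00b3 → match.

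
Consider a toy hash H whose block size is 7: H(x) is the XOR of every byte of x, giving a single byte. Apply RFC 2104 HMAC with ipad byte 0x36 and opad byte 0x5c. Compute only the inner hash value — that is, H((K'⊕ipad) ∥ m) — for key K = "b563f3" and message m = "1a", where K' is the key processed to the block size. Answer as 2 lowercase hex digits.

61

Key "b563f3" = 62 35 36 33 66 33 is 6 bytes ≤ B = 7; zero-pad to 7 bytes: K' = 62 35 36 33 66 33 00.
K' ⊕ ipad = 54 03 00 05 50 05 36.
Inner input = 54 03 00 05 50 05 36 ∥ 31 61.
Inner hash: XOR 54⊕03⊕00⊕05⊕50⊕05⊕36⊕31⊕61 = 61.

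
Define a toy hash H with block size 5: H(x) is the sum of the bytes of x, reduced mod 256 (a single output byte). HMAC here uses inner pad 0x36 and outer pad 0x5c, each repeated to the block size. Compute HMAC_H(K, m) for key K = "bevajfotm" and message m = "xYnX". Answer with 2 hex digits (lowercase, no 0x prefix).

Key "bevajfotm" = 62 65 76 61 6a 66 6f 74 6d is 9 bytes > B = 5, so hash it first: H(key) = be, then zero-pad to 5 bytes: K' = be 00 00 00 00.
K' ⊕ ipad = 88 36 36 36 36.  K' ⊕ opad = e2 5c 5c 5c 5c.
Inner input = (K'⊕ipad) ∥ m = 88 36 36 36 36 ∥ 78 59 6e 58.
Inner hash: sum = 136+54+54+54+54+120+89+110+88 = 759; mod 256 = 247 → f7.
Outer input = (K'⊕opad) ∥ inner = e2 5c 5c 5c 5c ∥ f7.
Outer hash (tag): sum = 226+92+92+92+92+247 = 841; mod 256 = 73 → 49.

49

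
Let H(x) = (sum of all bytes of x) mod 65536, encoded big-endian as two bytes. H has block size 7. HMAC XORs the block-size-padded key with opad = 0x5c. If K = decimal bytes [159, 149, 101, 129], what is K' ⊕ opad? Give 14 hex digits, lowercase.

c3c939dd5c5c5c

Key decimal bytes [159, 149, 101, 129] = 9f 95 65 81 is 4 bytes ≤ B = 7; zero-pad to 7 bytes: K' = 9f 95 65 81 00 00 00.
XOR each byte with 0x5c: 9f⊕5c=c3, 95⊕5c=c9, 65⊕5c=39, 81⊕5c=dd, 00⊕5c=5c, 00⊕5c=5c, 00⊕5c=5c.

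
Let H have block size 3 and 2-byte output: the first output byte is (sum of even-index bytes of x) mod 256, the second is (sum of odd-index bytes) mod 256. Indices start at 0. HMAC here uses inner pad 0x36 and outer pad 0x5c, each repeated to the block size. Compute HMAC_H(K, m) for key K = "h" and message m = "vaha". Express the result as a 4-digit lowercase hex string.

Key "h" = 68 is 1 byte ≤ B = 3; zero-pad to 3 bytes: K' = 68 00 00.
K' ⊕ ipad = 5e 36 36.  K' ⊕ opad = 34 5c 5c.
Inner input = (K'⊕ipad) ∥ m = 5e 36 36 ∥ 76 61 68 61.
Inner hash: even-index sum = 342 mod 256 = 86; odd-index sum = 276 mod 256 = 20 → 56 14.
Outer input = (K'⊕opad) ∥ inner = 34 5c 5c ∥ 56 14.
Outer hash (tag): even-index sum = 164 mod 256 = 164; odd-index sum = 178 mod 256 = 178 → a4 b2.

a4b2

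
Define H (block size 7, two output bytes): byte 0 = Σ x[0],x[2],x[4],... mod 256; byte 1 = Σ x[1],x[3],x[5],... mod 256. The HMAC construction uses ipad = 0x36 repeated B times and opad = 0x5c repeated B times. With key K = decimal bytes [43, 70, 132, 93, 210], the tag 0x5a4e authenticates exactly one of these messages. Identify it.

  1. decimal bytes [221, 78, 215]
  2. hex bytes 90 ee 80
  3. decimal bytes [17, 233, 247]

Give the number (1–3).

Key decimal bytes [43, 70, 132, 93, 210] = 2b 46 84 5d d2 is 5 bytes ≤ B = 7; zero-pad to 7 bytes: K' = 2b 46 84 5d d2 00 00.
K' ⊕ ipad = 1d 70 b2 6b e4 36 36; K' ⊕ opad = 77 1a d8 01 8e 5c 5c.
m1: inner = H(1d 70 b2 6b e4 36 36 dd 4e d7) = 37 c5; tag = H(77 1a d8 01 8e 5c 5c 37 c5) = feae
m2: inner = H(1d 70 b2 6b e4 36 36 90 ee 80) = d7 21; tag = H(77 1a d8 01 8e 5c 5c d7 21) = 5a4e ← matches
m3: inner = H(1d 70 b2 6b e4 36 36 11 e9 f7) = d2 19; tag = H(77 1a d8 01 8e 5c 5c d2 19) = 5249

2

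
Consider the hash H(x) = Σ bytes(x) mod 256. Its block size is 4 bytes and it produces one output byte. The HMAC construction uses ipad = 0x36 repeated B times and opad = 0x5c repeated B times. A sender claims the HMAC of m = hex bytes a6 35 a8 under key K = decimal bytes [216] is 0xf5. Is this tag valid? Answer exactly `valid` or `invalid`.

Key decimal bytes [216] = d8 is 1 byte ≤ B = 4; zero-pad to 4 bytes: K' = d8 00 00 00.
K' ⊕ ipad = ee 36 36 36; K' ⊕ opad = 84 5c 5c 5c.
Inner hash: sum = 238+54+54+54+166+53+168 = 787; mod 256 = 19 → 13.
Outer hash (recomputed tag): sum = 132+92+92+92+19 = 427; mod 256 = 171 → ab.
Recomputed tag = ab; claimed = f5 → mismatch.

invalid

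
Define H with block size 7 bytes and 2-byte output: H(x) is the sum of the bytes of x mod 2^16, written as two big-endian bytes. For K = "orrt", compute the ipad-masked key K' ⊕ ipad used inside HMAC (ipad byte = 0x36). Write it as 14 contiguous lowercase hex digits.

Key "orrt" = 6f 72 72 74 is 4 bytes ≤ B = 7; zero-pad to 7 bytes: K' = 6f 72 72 74 00 00 00.
XOR each byte with 0x36: 6f⊕36=59, 72⊕36=44, 72⊕36=44, 74⊕36=42, 00⊕36=36, 00⊕36=36, 00⊕36=36.

59444442363636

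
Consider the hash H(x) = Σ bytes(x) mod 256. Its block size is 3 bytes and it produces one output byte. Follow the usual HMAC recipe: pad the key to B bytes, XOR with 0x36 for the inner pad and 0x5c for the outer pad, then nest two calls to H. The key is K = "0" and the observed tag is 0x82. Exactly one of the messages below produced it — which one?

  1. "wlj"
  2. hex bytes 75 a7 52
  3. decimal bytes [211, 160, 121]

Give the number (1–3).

3

Key "0" = 30 is 1 byte ≤ B = 3; zero-pad to 3 bytes: K' = 30 00 00.
K' ⊕ ipad = 06 36 36; K' ⊕ opad = 6c 5c 5c.
m1: inner = H(06 36 36 77 6c 6a) = bf; tag = H(6c 5c 5c bf) = e3
m2: inner = H(06 36 36 75 a7 52) = e0; tag = H(6c 5c 5c e0) = 04
m3: inner = H(06 36 36 d3 a0 79) = 5e; tag = H(6c 5c 5c 5e) = 82 ← matches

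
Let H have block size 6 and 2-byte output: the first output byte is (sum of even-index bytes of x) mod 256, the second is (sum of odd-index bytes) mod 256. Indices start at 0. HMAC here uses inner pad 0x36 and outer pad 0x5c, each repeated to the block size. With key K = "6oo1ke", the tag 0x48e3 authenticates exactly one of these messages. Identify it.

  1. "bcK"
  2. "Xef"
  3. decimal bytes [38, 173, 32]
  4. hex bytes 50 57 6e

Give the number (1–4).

4

Key "6oo1ke" = 36 6f 6f 31 6b 65 is exactly B = 6 bytes: K' = 36 6f 6f 31 6b 65.
K' ⊕ ipad = 00 59 59 07 5d 53; K' ⊕ opad = 6a 33 33 6d 37 39.
m1: inner = H(00 59 59 07 5d 53 62 63 4b) = 63 16; tag = H(6a 33 33 6d 37 39 63 16) = 37ef
m2: inner = H(00 59 59 07 5d 53 58 65 66) = 74 18; tag = H(6a 33 33 6d 37 39 74 18) = 48f1
m3: inner = H(00 59 59 07 5d 53 26 ad 20) = fc 60; tag = H(6a 33 33 6d 37 39 fc 60) = d039
m4: inner = H(00 59 59 07 5d 53 50 57 6e) = 74 0a; tag = H(6a 33 33 6d 37 39 74 0a) = 48e3 ← matches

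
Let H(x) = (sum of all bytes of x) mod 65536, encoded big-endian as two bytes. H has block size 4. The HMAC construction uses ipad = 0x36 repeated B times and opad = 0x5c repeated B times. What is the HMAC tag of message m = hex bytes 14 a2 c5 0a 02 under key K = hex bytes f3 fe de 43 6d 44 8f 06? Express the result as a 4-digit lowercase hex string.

01a9

Key hex bytes f3 fe de 43 6d 44 8f 06 is 8 bytes > B = 4, so hash it first: H(key) = 04 58, then zero-pad to 4 bytes: K' = 04 58 00 00.
K' ⊕ ipad = 32 6e 36 36.  K' ⊕ opad = 58 04 5c 5c.
Inner input = (K'⊕ipad) ∥ m = 32 6e 36 36 ∥ 14 a2 c5 0a 02.
Inner hash: sum = 50+110+54+54+20+162+197+10+2 = 659 → 02 93.
Outer input = (K'⊕opad) ∥ inner = 58 04 5c 5c ∥ 02 93.
Outer hash (tag): sum = 88+4+92+92+2+147 = 425 → 01 a9.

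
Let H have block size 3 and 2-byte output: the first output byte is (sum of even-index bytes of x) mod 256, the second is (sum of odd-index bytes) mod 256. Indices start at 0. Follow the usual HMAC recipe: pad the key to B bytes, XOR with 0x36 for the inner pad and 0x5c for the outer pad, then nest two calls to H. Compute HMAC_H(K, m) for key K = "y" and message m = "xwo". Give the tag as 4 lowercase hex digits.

Key "y" = 79 is 1 byte ≤ B = 3; zero-pad to 3 bytes: K' = 79 00 00.
K' ⊕ ipad = 4f 36 36.  K' ⊕ opad = 25 5c 5c.
Inner input = (K'⊕ipad) ∥ m = 4f 36 36 ∥ 78 77 6f.
Inner hash: even-index sum = 252 mod 256 = 252; odd-index sum = 285 mod 256 = 29 → fc 1d.
Outer input = (K'⊕opad) ∥ inner = 25 5c 5c ∥ fc 1d.
Outer hash (tag): even-index sum = 158 mod 256 = 158; odd-index sum = 344 mod 256 = 88 → 9e 58.

9e58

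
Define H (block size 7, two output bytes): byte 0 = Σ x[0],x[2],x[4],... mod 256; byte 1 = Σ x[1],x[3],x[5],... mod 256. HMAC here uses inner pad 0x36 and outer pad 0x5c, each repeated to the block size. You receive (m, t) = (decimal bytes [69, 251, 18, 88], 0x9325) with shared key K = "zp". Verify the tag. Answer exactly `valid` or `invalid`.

Key "zp" = 7a 70 is 2 bytes ≤ B = 7; zero-pad to 7 bytes: K' = 7a 70 00 00 00 00 00.
K' ⊕ ipad = 4c 46 36 36 36 36 36; K' ⊕ opad = 26 2c 5c 5c 5c 5c 5c.
Inner hash: even-index sum = 577 mod 256 = 65; odd-index sum = 265 mod 256 = 9 → 41 09.
Outer hash (recomputed tag): even-index sum = 323 mod 256 = 67; odd-index sum = 293 mod 256 = 37 → 43 25.
Recomputed tag = 4325; claimed = 9325 → mismatch.

invalid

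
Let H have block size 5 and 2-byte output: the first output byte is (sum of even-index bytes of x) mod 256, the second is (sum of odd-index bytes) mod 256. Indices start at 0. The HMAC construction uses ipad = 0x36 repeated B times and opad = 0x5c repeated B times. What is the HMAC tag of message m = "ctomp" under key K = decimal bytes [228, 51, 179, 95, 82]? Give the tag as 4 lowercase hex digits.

650e

Key decimal bytes [228, 51, 179, 95, 82] = e4 33 b3 5f 52 is exactly B = 5 bytes: K' = e4 33 b3 5f 52.
K' ⊕ ipad = d2 05 85 69 64.  K' ⊕ opad = b8 6f ef 03 0e.
Inner input = (K'⊕ipad) ∥ m = d2 05 85 69 64 ∥ 63 74 6f 6d 70.
Inner hash: even-index sum = 668 mod 256 = 156; odd-index sum = 432 mod 256 = 176 → 9c b0.
Outer input = (K'⊕opad) ∥ inner = b8 6f ef 03 0e ∥ 9c b0.
Outer hash (tag): even-index sum = 613 mod 256 = 101; odd-index sum = 270 mod 256 = 14 → 65 0e.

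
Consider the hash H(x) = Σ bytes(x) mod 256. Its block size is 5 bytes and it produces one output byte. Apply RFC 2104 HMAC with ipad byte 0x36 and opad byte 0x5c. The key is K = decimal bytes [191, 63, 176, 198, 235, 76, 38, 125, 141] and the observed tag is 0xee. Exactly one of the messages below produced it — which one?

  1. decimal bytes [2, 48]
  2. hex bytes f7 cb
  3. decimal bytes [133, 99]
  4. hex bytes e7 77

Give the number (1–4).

Key decimal bytes [191, 63, 176, 198, 235, 76, 38, 125, 141] = bf 3f b0 c6 eb 4c 26 7d 8d is 9 bytes > B = 5, so hash it first: H(key) = db, then zero-pad to 5 bytes: K' = db 00 00 00 00.
K' ⊕ ipad = ed 36 36 36 36; K' ⊕ opad = 87 5c 5c 5c 5c.
m1: inner = H(ed 36 36 36 36 02 30) = f7; tag = H(87 5c 5c 5c 5c f7) = ee ← matches
m2: inner = H(ed 36 36 36 36 f7 cb) = 87; tag = H(87 5c 5c 5c 5c 87) = 7e
m3: inner = H(ed 36 36 36 36 85 63) = ad; tag = H(87 5c 5c 5c 5c ad) = a4
m4: inner = H(ed 36 36 36 36 e7 77) = 23; tag = H(87 5c 5c 5c 5c 23) = 1a

1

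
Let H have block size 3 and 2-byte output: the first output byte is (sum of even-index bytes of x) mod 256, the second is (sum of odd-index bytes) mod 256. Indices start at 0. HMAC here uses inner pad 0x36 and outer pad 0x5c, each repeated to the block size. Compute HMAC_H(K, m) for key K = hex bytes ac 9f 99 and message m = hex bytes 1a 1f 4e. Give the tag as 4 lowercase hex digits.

Key hex bytes ac 9f 99 is exactly B = 3 bytes: K' = ac 9f 99.
K' ⊕ ipad = 9a a9 af.  K' ⊕ opad = f0 c3 c5.
Inner input = (K'⊕ipad) ∥ m = 9a a9 af ∥ 1a 1f 4e.
Inner hash: even-index sum = 360 mod 256 = 104; odd-index sum = 273 mod 256 = 17 → 68 11.
Outer input = (K'⊕opad) ∥ inner = f0 c3 c5 ∥ 68 11.
Outer hash (tag): even-index sum = 454 mod 256 = 198; odd-index sum = 299 mod 256 = 43 → c6 2b.

c62b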